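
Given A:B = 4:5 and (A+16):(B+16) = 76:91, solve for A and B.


Let A = 4k, B = 5k.
(4k + 16) / (5k + 16) = 76/91
Cross-multiply: 91(4k + 16) = 76(5k + 16)
364k + 1456 = 380k + 1216
364k - 380k = 1216 - 1456
-16k = -240
k = -240/-16 = 15
A = 4×15 = 60, B = 5×15 = 75
= A = 60, B = 75

A = 60, B = 75


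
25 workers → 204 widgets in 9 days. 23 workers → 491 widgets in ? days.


Days ∝ work / workers, so d₂ = d₁ × (m₁/m₂) × (w₂/w₁)
Workers factor (inverse): 25/23 ≈ 1.0870
Work factor (direct): 491/204 ≈ 2.4069
d₂ = 9 × 25/23 × 491/204 = (9 × 25 × 491) / (23 × 204) = 110475/4692
≈ 23.55 days

23.55 days


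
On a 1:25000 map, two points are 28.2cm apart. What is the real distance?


Real distance = map distance × scale
= 28.2cm × 25000
= 705000 cm = 7050.0 m
= 7.050 km

7.050 km


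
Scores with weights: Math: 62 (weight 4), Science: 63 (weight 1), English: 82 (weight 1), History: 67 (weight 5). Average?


Numerator = 62×4 + 63×1 + 82×1 + 67×5
= 248 + 63 + 82 + 335
= 728
Total weight = 11
Weighted avg = 728/11
= 66.18

66.18


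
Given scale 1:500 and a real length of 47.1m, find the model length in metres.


Model size = real / scale
= 47.1 / 500
= 0.0942 m

0.0942 m


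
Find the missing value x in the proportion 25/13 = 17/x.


Cross multiply: 25 × x = 13 × 17
25x = 221
x = 221 / 25
= 8.84

8.84


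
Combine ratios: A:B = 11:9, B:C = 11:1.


Match B: multiply A:B by 11 → 121:99
Multiply B:C by 9 → 99:9
Combined: 121:99:9
GCD = 1
= 121:99:9

121:99:9


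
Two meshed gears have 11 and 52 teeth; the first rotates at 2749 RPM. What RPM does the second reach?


Gear ratio = 11:52 = 11:52
RPM_B = RPM_A × (teeth_A / teeth_B)
= 2749 × (11/52)
= 581.5 RPM

581.5 RPM


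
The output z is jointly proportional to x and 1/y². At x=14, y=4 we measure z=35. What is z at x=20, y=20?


z = k·x/y²
Solve for k using the known point: k = z·y²/x = 35×16/14 = 560/14 = 40.0000
Now evaluate at x=20, y=20:
z = k × 20 / 400 = (560 × 20) / (14 × 400) = 11200/5600
= 2.0000

2.0000


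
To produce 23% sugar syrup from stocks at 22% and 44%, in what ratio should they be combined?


Let x parts of 22% mix with y parts of 44%.
22x + 44y = 23(x + y)
22x + 44y = 23x + 23y
x(22 - 23) = y(23 - 44)
x/y = (44 - 23)/(23 - 22) = 21/1
Simplify: 21:1
= 21:1

21:1


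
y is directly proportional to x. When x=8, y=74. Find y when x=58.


Direct proportion: y/x = constant
k = 74/8 = 9.2500
y₂ = k × 58 = 74 × 58 / 8 = 4292/8
= 536.50

536.50


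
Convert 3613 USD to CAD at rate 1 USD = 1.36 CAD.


Amount × rate = 3613 × 1.36
= 4913.68 CAD

4913.68 CAD


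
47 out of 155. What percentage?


Percentage = (part / whole) × 100
= (47 / 155) × 100
≈ 30.32%

30.32%


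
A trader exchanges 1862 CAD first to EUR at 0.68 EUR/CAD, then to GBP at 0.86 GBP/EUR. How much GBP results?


Step 1: 1862 CAD × 0.68 = 1266.16 EUR
Step 2: 1266.16 EUR × 0.86 = 1088.90 GBP
Implied rate CAD→GBP = 0.68 × 0.86 = 0.5848
= 1088.90 GBP

1088.90 GBP


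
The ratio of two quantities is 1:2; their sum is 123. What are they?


Let A = 1k, B = 2k.
1k + 2k = 123
3k = 123 → k = 123/3 = 41
A = 1×41 = 41, B = 2×41 = 82
= A = 41, B = 82

A = 41, B = 82


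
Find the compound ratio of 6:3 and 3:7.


Compound ratio = (6×3) : (3×7)
= 18:21
GCD = 3
= 6:7

6:7


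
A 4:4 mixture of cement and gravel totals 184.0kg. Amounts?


Total parts = 4 + 4 = 8
cement: 184.0 × 4/8 = 92.0kg
gravel: 184.0 × 4/8 = 92.0kg
= 92.0kg and 92.0kg

92.0kg and 92.0kg


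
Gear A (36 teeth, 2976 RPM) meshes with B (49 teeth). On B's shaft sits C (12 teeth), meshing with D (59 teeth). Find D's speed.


Stage 1: RPM_B = RPM_A × t_A/t_B = 2976 × 36/49 = 107136/49 ≈ 2186.45
B and C share a shaft → RPM_C = RPM_B
Stage 2: RPM_D = RPM_C × t_C/t_D = RPM_A × (t_A×t_C)/(t_B×t_D)
Overall ratio = (36×12)/(49×59) = 432/2891
RPM_D = 2976 × 432/2891 = 1285632/2891
≈ 444.70 RPM

444.70 RPM


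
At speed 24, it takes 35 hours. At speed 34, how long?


Inverse proportion: x × y = constant
k = 24 × 35 = 840
y₂ = k / 34 = 840 / 34
= 24.71

24.71


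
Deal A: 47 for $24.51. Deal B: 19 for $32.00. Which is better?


Deal A: $24.51/47 = $0.5215/unit
Deal B: $32.00/19 = $1.6842/unit
A is cheaper per unit
= Deal A

Deal A


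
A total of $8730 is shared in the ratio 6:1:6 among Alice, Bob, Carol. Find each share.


Total parts = 6 + 1 + 6 = 13
Alice: 8730 × 6/13 = 4029.23
Bob: 8730 × 1/13 = 671.54
Carol: 8730 × 6/13 = 4029.23
= Alice: $4029.23, Bob: $671.54, Carol: $4029.23

Alice: $4029.23, Bob: $671.54, Carol: $4029.23


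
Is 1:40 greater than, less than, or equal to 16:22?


1/40 = 0.0250
16/22 = 0.7273
0.0250 < 0.7273, so 1:40 is less
= less than

less than


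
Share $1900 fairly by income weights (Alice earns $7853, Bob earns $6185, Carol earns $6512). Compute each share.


Total income = 7853 + 6185 + 6512 = $20550
Alice: $1900 × 7853/20550 = $726.07
Bob: $1900 × 6185/20550 = $571.85
Carol: $1900 × 6512/20550 = $602.08
= Alice: $726.07, Bob: $571.85, Carol: $602.08

Alice: $726.07, Bob: $571.85, Carol: $602.08


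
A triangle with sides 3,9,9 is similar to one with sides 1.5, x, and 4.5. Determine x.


Scale factor = 1.5/3 = 0.5
Missing side = 9 × 0.5
= 4.5

4.5


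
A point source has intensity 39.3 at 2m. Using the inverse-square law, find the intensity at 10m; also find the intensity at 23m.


I₁d₁² = I₂d₂²
I at 10m = 39.3 × (2/10)² = 39.3 × 4/100 = 157.2/100 = 1.5720
I at 23m = 39.3 × (2/23)² = 39.3 × 4/529 = 157.2/529 ≈ 0.2972
= 1.5720 and 0.2972

1.5720 and 0.2972


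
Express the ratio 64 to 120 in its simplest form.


GCD(64, 120) = 8
64/8 : 120/8
= 8:15

8:15


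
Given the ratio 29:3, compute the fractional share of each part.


Total parts = 29 + 3 = 32
First part: 29/32 = 29/32
Second part: 3/32 = 3/32
= 29/32 and 3/32

29/32 and 3/32


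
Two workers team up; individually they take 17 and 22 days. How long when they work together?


Rate of A = 1/17 per day
Rate of B = 1/22 per day
Combined rate = 1/17 + 1/22 = 39/374 ≈ 0.1043 per day
Days = 1 / combined rate = 374/39
≈ 9.59 days

9.59 days


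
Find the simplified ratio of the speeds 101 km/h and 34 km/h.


Ratio = 101:34
GCD = 1
Simplified = 101:34
Time ratio (same distance) = 34:101
Speed ratio = 101:34

101:34


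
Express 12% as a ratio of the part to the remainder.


12% means 12 parts out of 100; remainder = 88
Part : remainder = 12:88
GCD = 4
= 3:22

3:22


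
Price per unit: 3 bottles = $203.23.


Unit rate = total / quantity
= 203.23 / 3
= $67.74 per unit

$67.74 per unit


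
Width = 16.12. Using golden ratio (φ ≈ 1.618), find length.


φ = (1 + √5) / 2 ≈ 1.618
Length = width × φ = 16.12 × 1.618 = 26.08216
≈ 26.08

26.08


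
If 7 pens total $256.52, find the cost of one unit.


Unit rate = total / quantity
= 256.52 / 7
= $36.65 per unit

$36.65 per unit


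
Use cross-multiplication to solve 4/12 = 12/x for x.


Cross multiply: 4 × x = 12 × 12
4x = 144
x = 144 / 4
= 36.00

36.00


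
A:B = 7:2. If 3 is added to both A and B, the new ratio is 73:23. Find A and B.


Let A = 7k, B = 2k.
(7k + 3) / (2k + 3) = 73/23
Cross-multiply: 23(7k + 3) = 73(2k + 3)
161k + 69 = 146k + 219
161k - 146k = 219 - 69
15k = 150
k = 150/15 = 10
A = 7×10 = 70, B = 2×10 = 20
= A = 70, B = 20

A = 70, B = 20


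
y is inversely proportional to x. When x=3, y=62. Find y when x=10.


Inverse proportion: x × y = constant
k = 3 × 62 = 186
y₂ = k / 10 = 186 / 10
= 18.60

18.60


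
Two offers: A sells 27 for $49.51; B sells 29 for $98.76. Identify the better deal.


Deal A: $49.51/27 = $1.8337/unit
Deal B: $98.76/29 = $3.4055/unit
A is cheaper per unit
= Deal A

Deal A


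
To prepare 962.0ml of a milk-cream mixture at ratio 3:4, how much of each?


Total parts = 3 + 4 = 7
milk: 962.0 × 3/7 = 412.3ml
cream: 962.0 × 4/7 = 549.7ml
= 412.3ml and 549.7ml

412.3ml and 549.7ml


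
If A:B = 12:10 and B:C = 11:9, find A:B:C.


Match B: multiply A:B by 11 → 132:110
Multiply B:C by 10 → 110:90
Combined: 132:110:90
GCD = 2
= 66:55:45

66:55:45


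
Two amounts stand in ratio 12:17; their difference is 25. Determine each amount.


Let A = 12k, B = 17k.
17k - 12k = 25
5k = 25 → k = 25/5 = 5
A = 12×5 = 60, B = 17×5 = 85
= A = 60, B = 85

A = 60, B = 85


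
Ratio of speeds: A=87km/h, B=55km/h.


Ratio = 87:55
GCD = 1
Simplified = 87:55
Time ratio (same distance) = 55:87
Speed ratio = 87:55

87:55


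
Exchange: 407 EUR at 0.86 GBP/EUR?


Amount × rate = 407 × 0.86
= 350.02 GBP

350.02 GBP


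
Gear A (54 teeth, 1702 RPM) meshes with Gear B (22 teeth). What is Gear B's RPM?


Gear ratio = 54:22 = 27:11
RPM_B = RPM_A × (teeth_A / teeth_B)
= 1702 × (54/22)
= 4177.6 RPM

4177.6 RPM


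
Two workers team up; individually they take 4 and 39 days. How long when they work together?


Rate of A = 1/4 per day
Rate of B = 1/39 per day
Combined rate = 1/4 + 1/39 = 43/156 ≈ 0.2756 per day
Days = 1 / combined rate = 156/43
≈ 3.63 days

3.63 days


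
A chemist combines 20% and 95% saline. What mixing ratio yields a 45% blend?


Let x parts of 20% mix with y parts of 95%.
20x + 95y = 45(x + y)
20x + 95y = 45x + 45y
x(20 - 45) = y(45 - 95)
x/y = (95 - 45)/(45 - 20) = 50/25
Simplify: 2:1
= 2:1

2:1


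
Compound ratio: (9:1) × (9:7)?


Compound ratio = (9×9) : (1×7)
= 81:7
GCD = 1
= 81:7

81:7


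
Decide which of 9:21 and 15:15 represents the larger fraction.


9/21 = 0.4286
15/15 = 1.0000
0.4286 < 1.0000, so 9:21 is less
= 15:15

15:15


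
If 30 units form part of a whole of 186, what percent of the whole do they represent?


Percentage = (part / whole) × 100
= (30 / 186) × 100
≈ 16.13%

16.13%


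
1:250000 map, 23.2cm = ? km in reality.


Real distance = map distance × scale
= 23.2cm × 250000
= 5800000 cm = 58000.0 m
= 58.000 km

58.000 km


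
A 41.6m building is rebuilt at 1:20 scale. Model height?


Model size = real / scale
= 41.6 / 20
= 2.0800 m

2.0800 m


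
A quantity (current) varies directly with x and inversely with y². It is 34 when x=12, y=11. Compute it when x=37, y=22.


z = k·x/y²
Solve for k using the known point: k = z·y²/x = 34×121/12 = 4114/12 ≈ 342.8333
Now evaluate at x=37, y=22:
z = k × 37 / 484 = (4114 × 37) / (12 × 484) = 152218/5808
≈ 26.2083

26.2083


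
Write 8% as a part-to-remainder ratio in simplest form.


8% means 8 parts out of 100; remainder = 92
Part : remainder = 8:92
GCD = 4
= 2:23

2:23


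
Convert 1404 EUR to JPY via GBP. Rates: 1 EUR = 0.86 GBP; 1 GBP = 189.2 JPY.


Step 1: 1404 EUR × 0.86 = 1207.44 GBP
Step 2: 1207.44 GBP × 189.2 = 228447.65 JPY
Implied rate EUR→JPY = 0.86 × 189.2 = 162.7120
= 228447.65 JPY

228447.65 JPY


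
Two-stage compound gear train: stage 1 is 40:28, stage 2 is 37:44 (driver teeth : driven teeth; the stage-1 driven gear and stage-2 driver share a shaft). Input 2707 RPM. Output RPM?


Stage 1: RPM_B = RPM_A × t_A/t_B = 2707 × 40/28 = 108280/28 ≈ 3867.14
B and C share a shaft → RPM_C = RPM_B
Stage 2: RPM_D = RPM_C × t_C/t_D = RPM_A × (t_A×t_C)/(t_B×t_D)
Overall ratio = (40×37)/(28×44) = 1480/1232
RPM_D = 2707 × 1480/1232 = 4006360/1232
≈ 3251.92 RPM

3251.92 RPM


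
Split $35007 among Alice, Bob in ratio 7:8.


Total parts = 7 + 8 = 15
Alice: 35007 × 7/15 = 16336.60
Bob: 35007 × 8/15 = 18670.40
= Alice: $16336.60, Bob: $18670.40

Alice: $16336.60, Bob: $18670.40


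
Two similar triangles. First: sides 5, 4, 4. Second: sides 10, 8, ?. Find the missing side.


Scale factor = 10/5 = 2
Missing side = 4 × 2
= 8.0

8.0


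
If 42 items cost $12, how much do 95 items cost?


Direct proportion: y/x = constant
k = 12/42 ≈ 0.2857
y₂ = k × 95 = 12 × 95 / 42 = 1140/42
≈ 27.14

27.14


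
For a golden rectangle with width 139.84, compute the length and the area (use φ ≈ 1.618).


φ = (1 + √5) / 2 ≈ 1.618
Length = width × φ = 139.84 × 1.618 = 226.26112
≈ 226.26
Area = width × length = 139.84 × 226.26112 = 31640.3550208 ≈ 31640.36
= Length: 226.26, Area: 31640.36

Length: 226.26, Area: 31640.36


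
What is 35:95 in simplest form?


GCD(35, 95) = 5
35/5 : 95/5
= 7:19

7:19


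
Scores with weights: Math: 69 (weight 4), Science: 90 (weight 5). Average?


Numerator = 69×4 + 90×5
= 276 + 450
= 726
Total weight = 9
Weighted avg = 726/9
= 80.67

80.67


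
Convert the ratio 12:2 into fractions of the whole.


Total parts = 12 + 2 = 14
First part: 12/14 = 6/7
Second part: 2/14 = 1/7
= 6/7 and 1/7

6/7 and 1/7


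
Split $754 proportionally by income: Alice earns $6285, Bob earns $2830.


Total income = 6285 + 2830 = $9115
Alice: $754 × 6285/9115 = $519.90
Bob: $754 × 2830/9115 = $234.10
= Alice: $519.90, Bob: $234.10

Alice: $519.90, Bob: $234.10


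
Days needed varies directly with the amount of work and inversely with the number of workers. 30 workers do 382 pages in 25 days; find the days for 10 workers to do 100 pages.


Days ∝ work / workers, so d₂ = d₁ × (m₁/m₂) × (w₂/w₁)
Workers factor (inverse): 30/10 = 3.0000
Work factor (direct): 100/382 ≈ 0.2618
d₂ = 25 × 30/10 × 100/382 = (25 × 30 × 100) / (10 × 382) = 75000/3820
≈ 19.63 days

19.63 days


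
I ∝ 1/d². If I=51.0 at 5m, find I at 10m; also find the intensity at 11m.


I₁d₁² = I₂d₂²
I at 10m = 51.0 × (5/10)² = 51.0 × 25/100 = 1275/100 = 12.7500
I at 11m = 51.0 × (5/11)² = 51.0 × 25/121 = 1275/121 ≈ 10.5372
= 12.7500 and 10.5372

12.7500 and 10.5372


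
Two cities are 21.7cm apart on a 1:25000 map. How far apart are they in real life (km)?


Real distance = map distance × scale
= 21.7cm × 25000
= 542500 cm = 5425.0 m
= 5.425 km

5.425 km


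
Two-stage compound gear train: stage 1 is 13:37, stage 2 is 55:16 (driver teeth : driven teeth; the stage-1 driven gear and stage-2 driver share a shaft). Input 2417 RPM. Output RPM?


Stage 1: RPM_B = RPM_A × t_A/t_B = 2417 × 13/37 = 31421/37 ≈ 849.22
B and C share a shaft → RPM_C = RPM_B
Stage 2: RPM_D = RPM_C × t_C/t_D = RPM_A × (t_A×t_C)/(t_B×t_D)
Overall ratio = (13×55)/(37×16) = 715/592
RPM_D = 2417 × 715/592 = 1728155/592
≈ 2919.18 RPM

2919.18 RPM


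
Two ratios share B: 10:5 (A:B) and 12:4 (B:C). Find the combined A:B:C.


Match B: multiply A:B by 12 → 120:60
Multiply B:C by 5 → 60:20
Combined: 120:60:20
GCD = 20
= 6:3:1

6:3:1


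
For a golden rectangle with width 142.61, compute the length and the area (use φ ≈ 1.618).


φ = (1 + √5) / 2 ≈ 1.618
Length = width × φ = 142.61 × 1.618 = 230.74298
≈ 230.74
Area = width × length = 142.61 × 230.74298 = 32906.2563778 ≈ 32906.26
= Length: 230.74, Area: 32906.26

Length: 230.74, Area: 32906.26


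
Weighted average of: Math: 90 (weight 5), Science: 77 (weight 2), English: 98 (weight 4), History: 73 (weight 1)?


Numerator = 90×5 + 77×2 + 98×4 + 73×1
= 450 + 154 + 392 + 73
= 1069
Total weight = 12
Weighted avg = 1069/12
= 89.08

89.08


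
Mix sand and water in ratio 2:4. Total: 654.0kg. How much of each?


Total parts = 2 + 4 = 6
sand: 654.0 × 2/6 = 218.0kg
water: 654.0 × 4/6 = 436.0kg
= 218.0kg and 436.0kg

218.0kg and 436.0kg


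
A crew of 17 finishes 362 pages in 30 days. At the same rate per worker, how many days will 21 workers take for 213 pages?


Days ∝ work / workers, so d₂ = d₁ × (m₁/m₂) × (w₂/w₁)
Workers factor (inverse): 17/21 ≈ 0.8095
Work factor (direct): 213/362 ≈ 0.5884
d₂ = 30 × 17/21 × 213/362 = (30 × 17 × 213) / (21 × 362) = 108630/7602
≈ 14.29 days

14.29 days


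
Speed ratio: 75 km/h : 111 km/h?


Ratio = 75:111
GCD = 3
Simplified = 25:37
Time ratio (same distance) = 37:25
Speed ratio = 25:37

25:37


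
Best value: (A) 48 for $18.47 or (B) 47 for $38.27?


Deal A: $18.47/48 = $0.3848/unit
Deal B: $38.27/47 = $0.8143/unit
A is cheaper per unit
= Deal A

Deal A


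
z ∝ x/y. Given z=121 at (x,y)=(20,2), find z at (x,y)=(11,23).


z = k·x/y
Solve for k using the known point: k = z·y/x = 121×2/20 = 242/20 = 12.1000
Now evaluate at x=11, y=23:
z = k × 11 / 23 = (242 × 11) / (20 × 23) = 2662/460
≈ 5.7870

5.7870


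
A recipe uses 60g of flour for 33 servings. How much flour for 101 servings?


Direct proportion: y/x = constant
k = 60/33 ≈ 1.8182
y₂ = k × 101 = 60 × 101 / 33 = 6060/33
≈ 183.64

183.64


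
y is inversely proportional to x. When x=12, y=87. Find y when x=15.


Inverse proportion: x × y = constant
k = 12 × 87 = 1044
y₂ = k / 15 = 1044 / 15
= 69.60

69.60


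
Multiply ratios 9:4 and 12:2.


Compound ratio = (9×12) : (4×2)
= 108:8
GCD = 4
= 27:2

27:2


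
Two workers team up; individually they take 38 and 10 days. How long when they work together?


Rate of A = 1/38 per day
Rate of B = 1/10 per day
Combined rate = 1/38 + 1/10 = 48/380 ≈ 0.1263 per day
Days = 1 / combined rate = 380/48
≈ 7.92 days

7.92 days


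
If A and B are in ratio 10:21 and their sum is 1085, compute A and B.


Let A = 10k, B = 21k.
10k + 21k = 1085
31k = 1085 → k = 1085/31 = 35
A = 10×35 = 350, B = 21×35 = 735
= A = 350, B = 735

A = 350, B = 735


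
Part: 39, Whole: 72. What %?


Percentage = (part / whole) × 100
= (39 / 72) × 100
≈ 54.17%

54.17%


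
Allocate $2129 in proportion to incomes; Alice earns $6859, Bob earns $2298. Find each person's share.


Total income = 6859 + 2298 = $9157
Alice: $2129 × 6859/9157 = $1594.72
Bob: $2129 × 2298/9157 = $534.28
= Alice: $1594.72, Bob: $534.28

Alice: $1594.72, Bob: $534.28


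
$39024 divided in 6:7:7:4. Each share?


Total parts = 6 + 7 + 7 + 4 = 24
Part 1: 39024 × 6/24 = 9756.00
Part 2: 39024 × 7/24 = 11382.00
Part 3: 39024 × 7/24 = 11382.00
Part 4: 39024 × 4/24 = 6504.00
= Part 1: $9756.00, Part 2: $11382.00, Part 3: $11382.00, Part 4: $6504.00

Part 1: $9756.00, Part 2: $11382.00, Part 3: $11382.00, Part 4: $6504.00


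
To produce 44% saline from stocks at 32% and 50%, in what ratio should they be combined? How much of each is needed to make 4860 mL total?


Let x parts of 32% mix with y parts of 50%.
32x + 50y = 44(x + y)
32x + 50y = 44x + 44y
x(32 - 44) = y(44 - 50)
x/y = (50 - 44)/(44 - 32) = 6/12
Simplify: 1:2
Total parts = 3; one part = 4860/3 = 1620.00 mL
32% solution: 1×1620.00 = 1620.00 mL
50% solution: 2×1620.00 = 3240.00 mL
= ratio 1:2; 1620.00 mL and 3240.00 mL

ratio 1:2; 1620.00 mL and 3240.00 mL


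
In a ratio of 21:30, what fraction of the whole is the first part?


Total parts = 21 + 30 = 51
First part: 21/51 = 7/17
= 7/17

7/17


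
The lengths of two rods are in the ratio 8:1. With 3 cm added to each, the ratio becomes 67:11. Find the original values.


Let A = 8k, B = 1k.
(8k + 3) / (1k + 3) = 67/11
Cross-multiply: 11(8k + 3) = 67(1k + 3)
88k + 33 = 67k + 201
88k - 67k = 201 - 33
21k = 168
k = 168/21 = 8
A = 8×8 = 64, B = 1×8 = 8
= A = 64, B = 8

A = 64, B = 8


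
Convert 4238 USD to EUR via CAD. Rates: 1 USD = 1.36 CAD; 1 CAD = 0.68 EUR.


Step 1: 4238 USD × 1.36 = 5763.68 CAD
Step 2: 5763.68 CAD × 0.68 = 3919.30 EUR
Implied rate USD→EUR = 1.36 × 0.68 = 0.9248
= 3919.30 EUR

3919.30 EUR


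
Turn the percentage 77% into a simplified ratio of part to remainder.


77% means 77 parts out of 100; remainder = 23
Part : remainder = 77:23
GCD = 1
= 77:23

77:23


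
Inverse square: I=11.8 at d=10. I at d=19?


I₁d₁² = I₂d₂²
I₂ = I₁ × (d₁/d₂)²
= 11.8 × (10/19)²
= 11.8 × 100/361
= 1180/361
≈ 3.2687

3.2687


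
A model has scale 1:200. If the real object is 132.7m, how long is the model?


Model size = real / scale
= 132.7 / 200
= 0.6635 m

0.6635 m


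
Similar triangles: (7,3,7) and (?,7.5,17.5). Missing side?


Scale factor = 7.5/3 = 2.5
Missing side = 7 × 2.5
= 17.5

17.5


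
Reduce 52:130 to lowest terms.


GCD(52, 130) = 26
52/26 : 130/26
= 2:5

2:5


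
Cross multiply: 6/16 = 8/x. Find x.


Cross multiply: 6 × x = 16 × 8
6x = 128
x = 128 / 6
= 21.33

21.33


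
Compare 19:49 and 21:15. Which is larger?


19/49 = 0.3878
21/15 = 1.4000
0.3878 < 1.4000, so 19:49 is less
= 21:15

21:15


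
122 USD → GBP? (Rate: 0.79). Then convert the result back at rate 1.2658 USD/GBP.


Amount × rate = 122 × 0.79 = 96.38 GBP
Round-trip: 96.38 × 1.2658 = 122.00 USD
= 96.38 GBP, then 122.00 USD

96.38 GBP, then 122.00 USD


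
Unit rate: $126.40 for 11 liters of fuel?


Unit rate = total / quantity
= 126.40 / 11
= $11.49 per unit

$11.49 per unit


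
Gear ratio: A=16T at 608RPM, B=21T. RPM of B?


Gear ratio = 16:21 = 16:21
RPM_B = RPM_A × (teeth_A / teeth_B)
= 608 × (16/21)
= 463.2 RPM

463.2 RPM


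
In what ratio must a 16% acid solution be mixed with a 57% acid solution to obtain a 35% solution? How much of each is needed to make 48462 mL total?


Let x parts of 16% mix with y parts of 57%.
16x + 57y = 35(x + y)
16x + 57y = 35x + 35y
x(16 - 35) = y(35 - 57)
x/y = (57 - 35)/(35 - 16) = 22/19
Simplify: 22:19
Total parts = 41; one part = 48462/41 = 1182.00 mL
16% solution: 22×1182.00 = 26004.00 mL
57% solution: 19×1182.00 = 22458.00 mL
= ratio 22:19; 26004.00 mL and 22458.00 mL

ratio 22:19; 26004.00 mL and 22458.00 mL


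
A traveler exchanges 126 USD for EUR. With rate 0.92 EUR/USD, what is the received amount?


Amount × rate = 126 × 0.92
= 115.92 EUR

115.92 EUR


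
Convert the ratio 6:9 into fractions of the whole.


Total parts = 6 + 9 = 15
First part: 6/15 = 2/5
Second part: 9/15 = 3/5
= 2/5 and 3/5

2/5 and 3/5


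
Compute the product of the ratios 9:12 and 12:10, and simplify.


Compound ratio = (9×12) : (12×10)
= 108:120
GCD = 12
= 9:10

9:10


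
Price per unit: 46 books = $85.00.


Unit rate = total / quantity
= 85.00 / 46
= $1.85 per unit

$1.85 per unit


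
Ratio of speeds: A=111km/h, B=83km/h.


Ratio = 111:83
GCD = 1
Simplified = 111:83
Time ratio (same distance) = 83:111
Speed ratio = 111:83

111:83


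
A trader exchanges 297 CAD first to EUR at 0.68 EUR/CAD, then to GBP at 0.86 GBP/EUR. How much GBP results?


Step 1: 297 CAD × 0.68 = 201.96 EUR
Step 2: 201.96 EUR × 0.86 = 173.69 GBP
Implied rate CAD→GBP = 0.68 × 0.86 = 0.5848
= 173.69 GBP

173.69 GBP


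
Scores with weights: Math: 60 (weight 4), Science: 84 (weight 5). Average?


Numerator = 60×4 + 84×5
= 240 + 420
= 660
Total weight = 9
Weighted avg = 660/9
= 73.33

73.33


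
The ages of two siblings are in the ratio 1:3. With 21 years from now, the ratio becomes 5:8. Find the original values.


Let A = 1k, B = 3k.
(1k + 21) / (3k + 21) = 5/8
Cross-multiply: 8(1k + 21) = 5(3k + 21)
8k + 168 = 15k + 105
8k - 15k = 105 - 168
-7k = -63
k = -63/-7 = 9
A = 1×9 = 9, B = 3×9 = 27
= A = 9, B = 27

A = 9, B = 27


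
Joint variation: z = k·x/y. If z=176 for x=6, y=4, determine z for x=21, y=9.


z = k·x/y
Solve for k using the known point: k = z·y/x = 176×4/6 = 704/6 ≈ 117.3333
Now evaluate at x=21, y=9:
z = k × 21 / 9 = (704 × 21) / (6 × 9) = 14784/54
≈ 273.7778

273.7778


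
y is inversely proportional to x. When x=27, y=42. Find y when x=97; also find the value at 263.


Inverse proportion: x × y = constant
k = 27 × 42 = 1134
At x=97: k/97 = 11.69
At x=263: k/263 = 4.31
= 11.69 and 4.31

11.69 and 4.31


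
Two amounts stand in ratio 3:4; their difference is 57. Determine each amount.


Let A = 3k, B = 4k.
4k - 3k = 57
1k = 57 → k = 57/1 = 57
A = 3×57 = 171, B = 4×57 = 228
= A = 171, B = 228

A = 171, B = 228


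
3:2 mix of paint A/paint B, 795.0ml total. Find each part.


Total parts = 3 + 2 = 5
paint A: 795.0 × 3/5 = 477.0ml
paint B: 795.0 × 2/5 = 318.0ml
= 477.0ml and 318.0ml

477.0ml and 318.0ml


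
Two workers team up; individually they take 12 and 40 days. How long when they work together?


Rate of A = 1/12 per day
Rate of B = 1/40 per day
Combined rate = 1/12 + 1/40 = 52/480 ≈ 0.1083 per day
Days = 1 / combined rate = 480/52
≈ 9.23 days

9.23 days


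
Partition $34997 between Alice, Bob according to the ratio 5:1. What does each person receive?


Total parts = 5 + 1 = 6
Alice: 34997 × 5/6 = 29164.17
Bob: 34997 × 1/6 = 5832.83
= Alice: $29164.17, Bob: $5832.83

Alice: $29164.17, Bob: $5832.83


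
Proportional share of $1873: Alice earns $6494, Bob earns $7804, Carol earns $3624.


Total income = 6494 + 7804 + 3624 = $17922
Alice: $1873 × 6494/17922 = $678.68
Bob: $1873 × 7804/17922 = $815.58
Carol: $1873 × 3624/17922 = $378.74
= Alice: $678.68, Bob: $815.58, Carol: $378.74

Alice: $678.68, Bob: $815.58, Carol: $378.74


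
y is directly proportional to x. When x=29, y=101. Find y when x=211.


Direct proportion: y/x = constant
k = 101/29 ≈ 3.4828
y₂ = k × 211 = 101 × 211 / 29 = 21311/29
≈ 734.86

734.86


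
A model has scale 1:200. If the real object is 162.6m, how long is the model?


Model size = real / scale
= 162.6 / 200
= 0.8130 m

0.8130 m


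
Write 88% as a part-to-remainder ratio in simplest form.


88% means 88 parts out of 100; remainder = 12
Part : remainder = 88:12
GCD = 4
= 22:3

22:3


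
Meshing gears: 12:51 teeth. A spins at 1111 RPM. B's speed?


Gear ratio = 12:51 = 4:17
RPM_B = RPM_A × (teeth_A / teeth_B)
= 1111 × (12/51)
= 261.4 RPM

261.4 RPM


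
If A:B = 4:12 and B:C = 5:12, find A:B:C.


Match B: multiply A:B by 5 → 20:60
Multiply B:C by 12 → 60:144
Combined: 20:60:144
GCD = 4
= 5:15:36

5:15:36


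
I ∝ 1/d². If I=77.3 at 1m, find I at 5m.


I₁d₁² = I₂d₂²
I₂ = I₁ × (d₁/d₂)²
= 77.3 × (1/5)²
= 77.3 × 1/25
= 77.3/25
= 3.0920

3.0920


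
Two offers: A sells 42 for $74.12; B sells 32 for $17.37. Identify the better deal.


Deal A: $74.12/42 = $1.7648/unit
Deal B: $17.37/32 = $0.5428/unit
B is cheaper per unit
= Deal B

Deal B


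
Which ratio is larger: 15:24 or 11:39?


15/24 = 0.6250
11/39 = 0.2821
0.6250 > 0.2821, so 15:24 is greater
= 15:24

15:24


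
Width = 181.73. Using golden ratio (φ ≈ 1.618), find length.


φ = (1 + √5) / 2 ≈ 1.618
Length = width × φ = 181.73 × 1.618 = 294.03914
≈ 294.04

294.04


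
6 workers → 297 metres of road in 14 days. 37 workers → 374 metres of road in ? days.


Days ∝ work / workers, so d₂ = d₁ × (m₁/m₂) × (w₂/w₁)
Workers factor (inverse): 6/37 ≈ 0.1622
Work factor (direct): 374/297 ≈ 1.2593
d₂ = 14 × 6/37 × 374/297 = (14 × 6 × 374) / (37 × 297) = 31416/10989
≈ 2.86 days

2.86 days


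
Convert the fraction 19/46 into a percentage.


Percentage = (part / whole) × 100
= (19 / 46) × 100
≈ 41.30%

41.30%


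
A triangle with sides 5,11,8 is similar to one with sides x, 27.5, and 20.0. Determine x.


Scale factor = 27.5/11 = 2.5
Missing side = 5 × 2.5
= 12.5

12.5


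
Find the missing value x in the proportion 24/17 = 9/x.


Cross multiply: 24 × x = 17 × 9
24x = 153
x = 153 / 24
= 6.38

6.38


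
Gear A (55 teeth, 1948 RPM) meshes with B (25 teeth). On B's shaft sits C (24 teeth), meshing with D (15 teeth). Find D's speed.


Stage 1: RPM_B = RPM_A × t_A/t_B = 1948 × 55/25 = 107140/25 = 4285.60
B and C share a shaft → RPM_C = RPM_B
Stage 2: RPM_D = RPM_C × t_C/t_D = RPM_A × (t_A×t_C)/(t_B×t_D)
Overall ratio = (55×24)/(25×15) = 1320/375
RPM_D = 1948 × 1320/375 = 2571360/375
= 6856.96 RPM

6856.96 RPM


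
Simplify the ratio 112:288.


GCD(112, 288) = 16
112/16 : 288/16
= 7:18

7:18


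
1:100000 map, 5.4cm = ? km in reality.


Real distance = map distance × scale
= 5.4cm × 100000
= 540000 cm = 5400.0 m
= 5.400 km

5.400 km


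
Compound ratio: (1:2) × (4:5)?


Compound ratio = (1×4) : (2×5)
= 4:10
GCD = 2
= 2:5

2:5


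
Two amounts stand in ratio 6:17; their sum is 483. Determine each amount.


Let A = 6k, B = 17k.
6k + 17k = 483
23k = 483 → k = 483/23 = 21
A = 6×21 = 126, B = 17×21 = 357
= A = 126, B = 357

A = 126, B = 357


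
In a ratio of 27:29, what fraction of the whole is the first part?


Total parts = 27 + 29 = 56
First part: 27/56 = 27/56
= 27/56

27/56


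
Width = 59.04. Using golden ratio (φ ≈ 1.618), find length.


φ = (1 + √5) / 2 ≈ 1.618
Length = width × φ = 59.04 × 1.618 = 95.52672
≈ 95.53

95.53


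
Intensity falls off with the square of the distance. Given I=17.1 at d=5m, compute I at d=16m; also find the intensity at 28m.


I₁d₁² = I₂d₂²
I at 16m = 17.1 × (5/16)² = 17.1 × 25/256 = 427.5/256 ≈ 1.6699
I at 28m = 17.1 × (5/28)² = 17.1 × 25/784 = 427.5/784 ≈ 0.5453
= 1.6699 and 0.5453

1.6699 and 0.5453


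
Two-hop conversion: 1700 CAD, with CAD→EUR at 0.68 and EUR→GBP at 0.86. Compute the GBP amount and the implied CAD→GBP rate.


Step 1: 1700 CAD × 0.68 = 1156.00 EUR
Step 2: 1156.00 EUR × 0.86 = 994.16 GBP
Implied rate CAD→GBP = 0.68 × 0.86 = 0.5848
= 994.16 GBP; implied rate 0.5848 GBP/CAD

994.16 GBP; implied rate 0.5848 GBP/CAD


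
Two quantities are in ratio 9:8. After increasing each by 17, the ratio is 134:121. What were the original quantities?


Let A = 9k, B = 8k.
(9k + 17) / (8k + 17) = 134/121
Cross-multiply: 121(9k + 17) = 134(8k + 17)
1089k + 2057 = 1072k + 2278
1089k - 1072k = 2278 - 2057
17k = 221
k = 221/17 = 13
A = 9×13 = 117, B = 8×13 = 104
= A = 117, B = 104

A = 117, B = 104


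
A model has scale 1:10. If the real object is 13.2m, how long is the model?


Model size = real / scale
= 13.2 / 10
= 1.3200 m

1.3200 m


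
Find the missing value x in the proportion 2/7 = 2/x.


Cross multiply: 2 × x = 7 × 2
2x = 14
x = 14 / 2
= 7.00

7.00


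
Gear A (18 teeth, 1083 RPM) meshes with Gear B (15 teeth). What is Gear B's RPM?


Gear ratio = 18:15 = 6:5
RPM_B = RPM_A × (teeth_A / teeth_B)
= 1083 × (18/15)
= 1299.6 RPM

1299.6 RPM


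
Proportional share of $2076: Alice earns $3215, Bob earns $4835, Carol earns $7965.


Total income = 3215 + 4835 + 7965 = $16015
Alice: $2076 × 3215/16015 = $416.76
Bob: $2076 × 4835/16015 = $626.75
Carol: $2076 × 7965/16015 = $1032.49
= Alice: $416.76, Bob: $626.75, Carol: $1032.49

Alice: $416.76, Bob: $626.75, Carol: $1032.49


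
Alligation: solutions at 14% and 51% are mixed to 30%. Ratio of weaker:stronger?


Let x parts of 14% mix with y parts of 51%.
14x + 51y = 30(x + y)
14x + 51y = 30x + 30y
x(14 - 30) = y(30 - 51)
x/y = (51 - 30)/(30 - 14) = 21/16
Simplify: 21:16
= 21:16

21:16


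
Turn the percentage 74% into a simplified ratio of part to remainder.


74% means 74 parts out of 100; remainder = 26
Part : remainder = 74:26
GCD = 2
= 37:13

37:13


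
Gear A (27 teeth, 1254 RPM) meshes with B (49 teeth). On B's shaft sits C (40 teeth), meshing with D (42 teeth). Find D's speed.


Stage 1: RPM_B = RPM_A × t_A/t_B = 1254 × 27/49 = 33858/49 ≈ 690.98
B and C share a shaft → RPM_C = RPM_B
Stage 2: RPM_D = RPM_C × t_C/t_D = RPM_A × (t_A×t_C)/(t_B×t_D)
Overall ratio = (27×40)/(49×42) = 1080/2058
RPM_D = 1254 × 1080/2058 = 1354320/2058
≈ 658.08 RPM

658.08 RPM


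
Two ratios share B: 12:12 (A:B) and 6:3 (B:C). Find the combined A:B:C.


Match B: multiply A:B by 6 → 72:72
Multiply B:C by 12 → 72:36
Combined: 72:72:36
GCD = 36
= 2:2:1

2:2:1


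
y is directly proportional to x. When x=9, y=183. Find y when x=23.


Direct proportion: y/x = constant
k = 183/9 ≈ 20.3333
y₂ = k × 23 = 183 × 23 / 9 = 4209/9
≈ 467.67

467.67


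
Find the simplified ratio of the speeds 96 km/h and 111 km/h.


Ratio = 96:111
GCD = 3
Simplified = 32:37
Time ratio (same distance) = 37:32
Speed ratio = 32:37

32:37


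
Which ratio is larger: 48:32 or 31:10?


48/32 = 1.5000
31/10 = 3.1000
1.5000 < 3.1000, so 48:32 is less
= 31:10

31:10


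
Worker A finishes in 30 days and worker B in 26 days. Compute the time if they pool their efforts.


Rate of A = 1/30 per day
Rate of B = 1/26 per day
Combined rate = 1/30 + 1/26 = 56/780 ≈ 0.0718 per day
Days = 1 / combined rate = 780/56
≈ 13.93 days

13.93 days


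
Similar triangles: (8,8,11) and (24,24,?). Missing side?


Scale factor = 24/8 = 3
Missing side = 11 × 3
= 33.0

33.0


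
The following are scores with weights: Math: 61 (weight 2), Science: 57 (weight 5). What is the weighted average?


Numerator = 61×2 + 57×5
= 122 + 285
= 407
Total weight = 7
Weighted avg = 407/7
= 58.14

58.14


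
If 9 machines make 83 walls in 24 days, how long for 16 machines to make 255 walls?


Days ∝ work / workers, so d₂ = d₁ × (m₁/m₂) × (w₂/w₁)
Workers factor (inverse): 9/16 = 0.5625
Work factor (direct): 255/83 ≈ 3.0723
d₂ = 24 × 9/16 × 255/83 = (24 × 9 × 255) / (16 × 83) = 55080/1328
≈ 41.48 days

41.48 days


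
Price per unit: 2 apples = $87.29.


Unit rate = total / quantity
= 87.29 / 2
= $43.65 per unit

$43.65 per unit


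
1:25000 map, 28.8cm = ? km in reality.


Real distance = map distance × scale
= 28.8cm × 25000
= 720000 cm = 7200.0 m
= 7.200 km

7.200 km


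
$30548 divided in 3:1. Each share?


Total parts = 3 + 1 = 4
Part 1: 30548 × 3/4 = 22911.00
Part 2: 30548 × 1/4 = 7637.00
= Part 1: $22911.00, Part 2: $7637.00

Part 1: $22911.00, Part 2: $7637.00


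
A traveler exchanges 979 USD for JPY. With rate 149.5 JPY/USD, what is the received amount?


Amount × rate = 979 × 149.5
= 146360.50 JPY

146360.50 JPY


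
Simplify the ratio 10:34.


GCD(10, 34) = 2
10/2 : 34/2
= 5:17

5:17


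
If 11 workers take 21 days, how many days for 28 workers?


Inverse proportion: x × y = constant
k = 11 × 21 = 231
y₂ = k / 28 = 231 / 28
= 8.25

8.25


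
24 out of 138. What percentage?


Percentage = (part / whole) × 100
= (24 / 138) × 100
≈ 17.39%

17.39%


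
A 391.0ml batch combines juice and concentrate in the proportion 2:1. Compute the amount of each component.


Total parts = 2 + 1 = 3
juice: 391.0 × 2/3 = 260.7ml
concentrate: 391.0 × 1/3 = 130.3ml
= 260.7ml and 130.3ml

260.7ml and 130.3ml


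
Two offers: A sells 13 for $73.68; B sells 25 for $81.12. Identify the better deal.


Deal A: $73.68/13 = $5.6677/unit
Deal B: $81.12/25 = $3.2448/unit
B is cheaper per unit
= Deal B

Deal B


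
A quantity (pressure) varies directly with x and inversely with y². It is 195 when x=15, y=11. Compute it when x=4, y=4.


z = k·x/y²
Solve for k using the known point: k = z·y²/x = 195×121/15 = 23595/15 = 1573.0000
Now evaluate at x=4, y=4:
z = k × 4 / 16 = (23595 × 4) / (15 × 16) = 94380/240
= 393.2500

393.2500


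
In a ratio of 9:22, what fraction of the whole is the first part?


Total parts = 9 + 22 = 31
First part: 9/31 = 9/31
= 9/31

9/31


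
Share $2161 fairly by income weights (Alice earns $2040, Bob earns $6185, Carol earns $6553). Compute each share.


Total income = 2040 + 6185 + 6553 = $14778
Alice: $2161 × 2040/14778 = $298.31
Bob: $2161 × 6185/14778 = $904.44
Carol: $2161 × 6553/14778 = $958.25
= Alice: $298.31, Bob: $904.44, Carol: $958.25

Alice: $298.31, Bob: $904.44, Carol: $958.25


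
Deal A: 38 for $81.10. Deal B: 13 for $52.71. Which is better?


Deal A: $81.10/38 = $2.1342/unit
Deal B: $52.71/13 = $4.0546/unit
A is cheaper per unit
= Deal A

Deal A


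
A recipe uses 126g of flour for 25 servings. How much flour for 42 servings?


Direct proportion: y/x = constant
k = 126/25 = 5.0400
y₂ = k × 42 = 126 × 42 / 25 = 5292/25
= 211.68

211.68


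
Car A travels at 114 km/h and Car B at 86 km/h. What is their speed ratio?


Ratio = 114:86
GCD = 2
Simplified = 57:43
Time ratio (same distance) = 43:57
Speed ratio = 57:43

57:43


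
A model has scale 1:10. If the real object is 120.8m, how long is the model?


Model size = real / scale
= 120.8 / 10
= 12.0800 m

12.0800 m


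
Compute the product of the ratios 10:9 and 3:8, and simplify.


Compound ratio = (10×3) : (9×8)
= 30:72
GCD = 6
= 5:12

5:12


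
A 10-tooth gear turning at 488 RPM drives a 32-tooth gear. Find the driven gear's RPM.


Gear ratio = 10:32 = 5:16
RPM_B = RPM_A × (teeth_A / teeth_B)
= 488 × (10/32)
= 152.5 RPM

152.5 RPM


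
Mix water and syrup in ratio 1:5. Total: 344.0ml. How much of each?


Total parts = 1 + 5 = 6
water: 344.0 × 1/6 = 57.3ml
syrup: 344.0 × 5/6 = 286.7ml
= 57.3ml and 286.7ml

57.3ml and 286.7ml


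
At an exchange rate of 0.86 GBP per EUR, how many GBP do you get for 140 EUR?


Amount × rate = 140 × 0.86
= 120.40 GBP

120.40 GBP


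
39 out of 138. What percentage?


Percentage = (part / whole) × 100
= (39 / 138) × 100
≈ 28.26%

28.26%


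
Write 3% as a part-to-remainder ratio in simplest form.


3% means 3 parts out of 100; remainder = 97
Part : remainder = 3:97
GCD = 1
= 3:97

3:97


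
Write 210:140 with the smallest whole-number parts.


GCD(210, 140) = 70
210/70 : 140/70
= 3:2

3:2


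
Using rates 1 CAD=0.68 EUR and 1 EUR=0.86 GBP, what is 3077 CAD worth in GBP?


Step 1: 3077 CAD × 0.68 = 2092.36 EUR
Step 2: 2092.36 EUR × 0.86 = 1799.43 GBP
Implied rate CAD→GBP = 0.68 × 0.86 = 0.5848
= 1799.43 GBP

1799.43 GBP


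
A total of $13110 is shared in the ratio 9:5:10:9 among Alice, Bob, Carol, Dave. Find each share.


Total parts = 9 + 5 + 10 + 9 = 33
Alice: 13110 × 9/33 = 3575.45
Bob: 13110 × 5/33 = 1986.36
Carol: 13110 × 10/33 = 3972.73
Dave: 13110 × 9/33 = 3575.45
= Alice: $3575.45, Bob: $1986.36, Carol: $3972.73, Dave: $3575.45

Alice: $3575.45, Bob: $1986.36, Carol: $3972.73, Dave: $3575.45


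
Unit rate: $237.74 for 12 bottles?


Unit rate = total / quantity
= 237.74 / 12
= $19.81 per unit

$19.81 per unit


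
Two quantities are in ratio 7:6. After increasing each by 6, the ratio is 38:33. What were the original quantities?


Let A = 7k, B = 6k.
(7k + 6) / (6k + 6) = 38/33
Cross-multiply: 33(7k + 6) = 38(6k + 6)
231k + 198 = 228k + 228
231k - 228k = 228 - 198
3k = 30
k = 30/3 = 10
A = 7×10 = 70, B = 6×10 = 60
= A = 70, B = 60

A = 70, B = 60


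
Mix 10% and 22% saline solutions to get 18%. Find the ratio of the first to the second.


Let x parts of 10% mix with y parts of 22%.
10x + 22y = 18(x + y)
10x + 22y = 18x + 18y
x(10 - 18) = y(18 - 22)
x/y = (22 - 18)/(18 - 10) = 4/8
Simplify: 1:2
= 1:2

1:2


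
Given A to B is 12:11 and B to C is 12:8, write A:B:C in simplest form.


Match B: multiply A:B by 12 → 144:132
Multiply B:C by 11 → 132:88
Combined: 144:132:88
GCD = 4
= 36:33:22

36:33:22


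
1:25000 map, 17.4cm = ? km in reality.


Real distance = map distance × scale
= 17.4cm × 25000
= 435000 cm = 4350.0 m
= 4.350 km

4.350 km


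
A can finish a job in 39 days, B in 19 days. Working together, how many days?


Rate of A = 1/39 per day
Rate of B = 1/19 per day
Combined rate = 1/39 + 1/19 = 58/741 ≈ 0.0783 per day
Days = 1 / combined rate = 741/58
≈ 12.78 days

12.78 days


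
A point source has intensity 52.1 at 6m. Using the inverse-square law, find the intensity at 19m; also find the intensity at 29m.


I₁d₁² = I₂d₂²
I at 19m = 52.1 × (6/19)² = 52.1 × 36/361 = 1875.6/361 ≈ 5.1956
I at 29m = 52.1 × (6/29)² = 52.1 × 36/841 = 1875.6/841 ≈ 2.2302
= 5.1956 and 2.2302

5.1956 and 2.2302


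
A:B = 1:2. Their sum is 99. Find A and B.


Let A = 1k, B = 2k.
1k + 2k = 99
3k = 99 → k = 99/3 = 33
A = 1×33 = 33, B = 2×33 = 66
= A = 33, B = 66

A = 33, B = 66


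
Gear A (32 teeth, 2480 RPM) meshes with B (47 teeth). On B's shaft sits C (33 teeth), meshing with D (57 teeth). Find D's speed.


Stage 1: RPM_B = RPM_A × t_A/t_B = 2480 × 32/47 = 79360/47 ≈ 1688.51
B and C share a shaft → RPM_C = RPM_B
Stage 2: RPM_D = RPM_C × t_C/t_D = RPM_A × (t_A×t_C)/(t_B×t_D)
Overall ratio = (32×33)/(47×57) = 1056/2679
RPM_D = 2480 × 1056/2679 = 2618880/2679
≈ 977.56 RPM

977.56 RPM
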